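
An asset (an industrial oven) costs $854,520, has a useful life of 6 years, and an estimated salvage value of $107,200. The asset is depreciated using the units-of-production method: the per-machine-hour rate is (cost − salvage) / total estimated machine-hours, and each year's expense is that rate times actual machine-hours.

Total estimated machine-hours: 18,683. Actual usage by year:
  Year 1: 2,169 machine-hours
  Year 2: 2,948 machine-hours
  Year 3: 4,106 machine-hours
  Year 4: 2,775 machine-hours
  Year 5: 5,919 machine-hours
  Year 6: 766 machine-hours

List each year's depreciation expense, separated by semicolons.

$86,760; $117,920; $164,240; $111,000; $236,760; $30,640

Depreciable base = $854,520 − $107,200 = $747,320.
Rate = $747,320 / 18,683 machine-hours = $40 per machine-hour.
Year 1: 2,169 × $40 = $86,760. Book value $767,760.
Year 2: 2,948 × $40 = $117,920. Book value $649,840.
Year 3: 4,106 × $40 = $164,240. Book value $485,600.
Year 4: 2,775 × $40 = $111,000. Book value $374,600.
Year 5: 5,919 × $40 = $236,760. Book value $137,840.
Year 6: 766 × $40 = $30,640. Book value $107,200.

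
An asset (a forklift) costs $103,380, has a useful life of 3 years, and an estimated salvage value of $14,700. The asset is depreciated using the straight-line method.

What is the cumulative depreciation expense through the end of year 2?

$59,120

Depreciable base = $103,380 − $14,700 = $88,680.
Annual expense = $88,680 / 3 = $29,560.
End of year 1: book value $73,820.
End of year 2: book value $44,260.
Accumulated through year 2 = $103,380 − $44,260 = $59,120.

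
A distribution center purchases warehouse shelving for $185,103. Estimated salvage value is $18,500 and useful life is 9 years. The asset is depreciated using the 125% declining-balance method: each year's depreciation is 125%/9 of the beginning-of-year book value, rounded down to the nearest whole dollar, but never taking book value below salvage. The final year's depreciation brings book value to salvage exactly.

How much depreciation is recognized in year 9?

$37,464

Depreciable base = $185,103 − $18,500 = $166,603.
Year 1: ⌊$185,103 × 125%/9⌋ = $25,708. Book value $159,395.
Year 2: ⌊$159,395 × 125%/9⌋ = $22,138. Book value $137,257.
Year 3: ⌊$137,257 × 125%/9⌋ = $19,063. Book value $118,194.
Year 4: ⌊$118,194 × 125%/9⌋ = $16,415. Book value $101,779.
Year 5: ⌊$101,779 × 125%/9⌋ = $14,135. Book value $87,644.
Year 6: ⌊$87,644 × 125%/9⌋ = $12,172. Book value $75,472.
Year 7: ⌊$75,472 × 125%/9⌋ = $10,482. Book value $64,990.
Year 8: ⌊$64,990 × 125%/9⌋ = $9,026. Book value $55,964.
Year 9 (final): $55,964 − $18,500 = $37,464. Book value $18,500.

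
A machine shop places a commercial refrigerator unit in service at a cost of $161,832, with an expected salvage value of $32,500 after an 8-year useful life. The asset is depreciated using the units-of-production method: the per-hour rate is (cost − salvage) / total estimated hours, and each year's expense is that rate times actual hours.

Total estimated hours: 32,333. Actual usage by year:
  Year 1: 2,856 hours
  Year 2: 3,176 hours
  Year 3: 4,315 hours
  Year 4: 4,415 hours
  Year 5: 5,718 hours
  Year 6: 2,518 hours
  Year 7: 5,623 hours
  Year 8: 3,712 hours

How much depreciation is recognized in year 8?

Depreciable base = $161,832 − $32,500 = $129,332.
Rate = $129,332 / 32,333 hours = $4 per hour.
Year 1: 2,856 × $4 = $11,424. Book value $150,408.
Year 2: 3,176 × $4 = $12,704. Book value $137,704.
Year 3: 4,315 × $4 = $17,260. Book value $120,444.
Year 4: 4,415 × $4 = $17,660. Book value $102,784.
Year 5: 5,718 × $4 = $22,872. Book value $79,912.
Year 6: 2,518 × $4 = $10,072. Book value $69,840.
Year 7: 5,623 × $4 = $22,492. Book value $47,348.
Year 8: 3,712 × $4 = $14,848. Book value $32,500.

$14,848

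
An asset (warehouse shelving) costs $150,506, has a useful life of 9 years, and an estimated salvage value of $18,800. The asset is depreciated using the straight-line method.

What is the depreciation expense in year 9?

$14,634

Depreciable base = $150,506 − $18,800 = $131,706.
Annual expense = $131,706 / 9 = $14,634.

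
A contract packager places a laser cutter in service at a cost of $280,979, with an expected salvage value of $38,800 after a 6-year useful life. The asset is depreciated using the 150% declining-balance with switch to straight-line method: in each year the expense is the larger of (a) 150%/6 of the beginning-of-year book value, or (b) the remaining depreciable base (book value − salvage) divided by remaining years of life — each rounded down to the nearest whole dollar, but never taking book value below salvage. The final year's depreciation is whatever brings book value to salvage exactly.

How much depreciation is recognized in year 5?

Depreciable base = $280,979 − $38,800 = $242,179.
Year 1: DB = ⌊$280,979 × 150%/6⌋ = $70,244; SL = ⌊$242,179/6⌋ = $40,363 → take DB $70,244. Book value $210,735.
Year 2: DB = ⌊$210,735 × 150%/6⌋ = $52,683; SL = ⌊$171,935/5⌋ = $34,387 → take DB $52,683. Book value $158,052.
Year 3: DB = ⌊$158,052 × 150%/6⌋ = $39,513; SL = ⌊$119,252/4⌋ = $29,813 → take DB $39,513. Book value $118,539.
Year 4: DB = ⌊$118,539 × 150%/6⌋ = $29,634; SL = ⌊$79,739/3⌋ = $26,579 → take DB $29,634. Book value $88,905.
Year 5: DB = ⌊$88,905 × 150%/6⌋ = $22,226; SL = ⌊$50,105/2⌋ = $25,052 → take SL $25,052. Book value $63,853.

$25,052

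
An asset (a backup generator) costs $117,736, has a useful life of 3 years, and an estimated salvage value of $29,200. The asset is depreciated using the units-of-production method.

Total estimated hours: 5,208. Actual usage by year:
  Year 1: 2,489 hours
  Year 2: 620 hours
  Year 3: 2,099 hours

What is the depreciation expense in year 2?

Depreciable base = $117,736 − $29,200 = $88,536.
Rate = $88,536 / 5,208 hours = $17 per hour.
Year 1: 2,489 × $17 = $42,313. Book value $75,423.
Year 2: 620 × $17 = $10,540. Book value $64,883.

$10,540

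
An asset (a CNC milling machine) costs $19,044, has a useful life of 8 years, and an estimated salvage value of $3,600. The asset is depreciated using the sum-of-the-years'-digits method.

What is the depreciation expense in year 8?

$429

Depreciable base = $19,044 − $3,600 = $15,444.
Sum of the years' digits = 8+7+6+5+4+3+2+1 = 36.
Year 1: $15,444 × 8/36 = $3,432. Book value $15,612.
Year 2: $15,444 × 7/36 = $3,003. Book value $12,609.
Year 3: $15,444 × 6/36 = $2,574. Book value $10,035.
Year 4: $15,444 × 5/36 = $2,145. Book value $7,890.
Year 5: $15,444 × 4/36 = $1,716. Book value $6,174.
Year 6: $15,444 × 3/36 = $1,287. Book value $4,887.
Year 7: $15,444 × 2/36 = $858. Book value $4,029.
Year 8: $15,444 × 1/36 = $429. Book value $3,600.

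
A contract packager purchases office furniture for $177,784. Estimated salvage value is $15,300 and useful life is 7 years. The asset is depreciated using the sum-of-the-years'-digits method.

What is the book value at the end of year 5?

Depreciable base = $177,784 − $15,300 = $162,484.
Sum of the years' digits = 7+6+5+4+3+2+1 = 28.
Year 1: $162,484 × 7/28 = $40,621. Book value $137,163.
Year 2: $162,484 × 6/28 = $34,818. Book value $102,345.
Year 3: $162,484 × 5/28 = $29,015. Book value $73,330.
Year 4: $162,484 × 4/28 = $23,212. Book value $50,118.
Year 5: $162,484 × 3/28 = $17,409. Book value $32,709.

$32,709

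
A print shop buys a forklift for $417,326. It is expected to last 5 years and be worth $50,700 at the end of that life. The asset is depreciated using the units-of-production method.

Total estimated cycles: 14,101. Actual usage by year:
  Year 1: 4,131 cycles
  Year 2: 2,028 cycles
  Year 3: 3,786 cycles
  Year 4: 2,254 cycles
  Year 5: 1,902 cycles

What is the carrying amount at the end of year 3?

$158,756

Depreciable base = $417,326 − $50,700 = $366,626.
Rate = $366,626 / 14,101 cycles = $26 per cycle.
Year 1: 4,131 × $26 = $107,406. Book value $309,920.
Year 2: 2,028 × $26 = $52,728. Book value $257,192.
Year 3: 3,786 × $26 = $98,436. Book value $158,756.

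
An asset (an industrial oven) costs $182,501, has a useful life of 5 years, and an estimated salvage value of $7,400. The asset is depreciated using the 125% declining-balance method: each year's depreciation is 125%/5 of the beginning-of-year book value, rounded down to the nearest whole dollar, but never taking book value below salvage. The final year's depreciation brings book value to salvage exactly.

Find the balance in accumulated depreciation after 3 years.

Depreciable base = $182,501 − $7,400 = $175,101.
Year 1: ⌊$182,501 × 125%/5⌋ = $45,625. Book value $136,876.
Year 2: ⌊$136,876 × 125%/5⌋ = $34,219. Book value $102,657.
Year 3: ⌊$102,657 × 125%/5⌋ = $25,664. Book value $76,993.
Accumulated through year 3 = $182,501 − $76,993 = $105,508.

$105,508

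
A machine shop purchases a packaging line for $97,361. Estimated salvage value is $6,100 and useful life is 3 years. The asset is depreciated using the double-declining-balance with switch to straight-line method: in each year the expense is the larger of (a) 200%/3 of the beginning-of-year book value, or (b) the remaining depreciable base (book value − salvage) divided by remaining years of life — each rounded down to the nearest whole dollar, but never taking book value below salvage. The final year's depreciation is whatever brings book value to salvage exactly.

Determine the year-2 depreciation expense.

Depreciable base = $97,361 − $6,100 = $91,261.
Year 1: DB = ⌊$97,361 × 200%/3⌋ = $64,907; SL = ⌊$91,261/3⌋ = $30,420 → take DB $64,907. Book value $32,454.
Year 2: DB = ⌊$32,454 × 200%/3⌋ = $21,636; SL = ⌊$26,354/2⌋ = $13,177 → take DB $21,636. Book value $10,818.

$21,636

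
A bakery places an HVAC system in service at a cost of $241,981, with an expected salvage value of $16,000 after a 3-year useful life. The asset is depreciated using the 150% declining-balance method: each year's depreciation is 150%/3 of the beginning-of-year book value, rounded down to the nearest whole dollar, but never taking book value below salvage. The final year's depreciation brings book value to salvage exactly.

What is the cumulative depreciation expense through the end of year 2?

Depreciable base = $241,981 − $16,000 = $225,981.
Year 1: ⌊$241,981 × 150%/3⌋ = $120,990. Book value $120,991.
Year 2: ⌊$120,991 × 150%/3⌋ = $60,495. Book value $60,496.
Accumulated through year 2 = $241,981 − $60,496 = $181,485.

$181,485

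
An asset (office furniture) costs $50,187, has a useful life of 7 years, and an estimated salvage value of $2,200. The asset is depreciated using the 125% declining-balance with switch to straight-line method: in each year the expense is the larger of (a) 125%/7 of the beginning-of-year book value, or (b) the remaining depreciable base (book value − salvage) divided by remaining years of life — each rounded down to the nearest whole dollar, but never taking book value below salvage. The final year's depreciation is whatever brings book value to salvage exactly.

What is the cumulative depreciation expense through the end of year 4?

$28,988

Depreciable base = $50,187 − $2,200 = $47,987.
Year 1: DB = ⌊$50,187 × 125%/7⌋ = $8,961; SL = ⌊$47,987/7⌋ = $6,855 → take DB $8,961. Book value $41,226.
Year 2: DB = ⌊$41,226 × 125%/7⌋ = $7,361; SL = ⌊$39,026/6⌋ = $6,504 → take DB $7,361. Book value $33,865.
Year 3: DB = ⌊$33,865 × 125%/7⌋ = $6,047; SL = ⌊$31,665/5⌋ = $6,333 → take SL $6,333. Book value $27,532.
Year 4: DB = ⌊$27,532 × 125%/7⌋ = $4,916; SL = ⌊$25,332/4⌋ = $6,333 → take SL $6,333. Book value $21,199.
Accumulated through year 4 = $50,187 − $21,199 = $28,988.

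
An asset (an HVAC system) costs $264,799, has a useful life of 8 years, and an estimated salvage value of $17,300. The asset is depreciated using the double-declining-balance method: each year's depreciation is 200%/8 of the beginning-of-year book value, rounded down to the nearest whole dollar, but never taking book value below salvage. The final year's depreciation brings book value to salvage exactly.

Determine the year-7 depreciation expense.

$11,782

Depreciable base = $264,799 − $17,300 = $247,499.
Year 1: ⌊$264,799 × 200%/8⌋ = $66,199. Book value $198,600.
Year 2: ⌊$198,600 × 200%/8⌋ = $49,650. Book value $148,950.
Year 3: ⌊$148,950 × 200%/8⌋ = $37,237. Book value $111,713.
Year 4: ⌊$111,713 × 200%/8⌋ = $27,928. Book value $83,785.
Year 5: ⌊$83,785 × 200%/8⌋ = $20,946. Book value $62,839.
Year 6: ⌊$62,839 × 200%/8⌋ = $15,709. Book value $47,130.
Year 7: ⌊$47,130 × 200%/8⌋ = $11,782. Book value $35,348.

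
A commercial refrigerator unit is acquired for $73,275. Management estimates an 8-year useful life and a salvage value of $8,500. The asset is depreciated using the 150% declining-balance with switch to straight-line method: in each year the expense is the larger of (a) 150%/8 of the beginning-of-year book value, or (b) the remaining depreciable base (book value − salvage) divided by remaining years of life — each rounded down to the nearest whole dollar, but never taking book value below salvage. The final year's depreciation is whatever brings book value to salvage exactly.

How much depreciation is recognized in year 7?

$5,816

Depreciable base = $73,275 − $8,500 = $64,775.
Year 1: DB = ⌊$73,275 × 150%/8⌋ = $13,739; SL = ⌊$64,775/8⌋ = $8,096 → take DB $13,739. Book value $59,536.
Year 2: DB = ⌊$59,536 × 150%/8⌋ = $11,163; SL = ⌊$51,036/7⌋ = $7,290 → take DB $11,163. Book value $48,373.
Year 3: DB = ⌊$48,373 × 150%/8⌋ = $9,069; SL = ⌊$39,873/6⌋ = $6,645 → take DB $9,069. Book value $39,304.
Year 4: DB = ⌊$39,304 × 150%/8⌋ = $7,369; SL = ⌊$30,804/5⌋ = $6,160 → take DB $7,369. Book value $31,935.
Year 5: DB = ⌊$31,935 × 150%/8⌋ = $5,987; SL = ⌊$23,435/4⌋ = $5,858 → take DB $5,987. Book value $25,948.
Year 6: DB = ⌊$25,948 × 150%/8⌋ = $4,865; SL = ⌊$17,448/3⌋ = $5,816 → take SL $5,816. Book value $20,132.
Year 7: DB = ⌊$20,132 × 150%/8⌋ = $3,774; SL = ⌊$11,632/2⌋ = $5,816 → take SL $5,816. Book value $14,316.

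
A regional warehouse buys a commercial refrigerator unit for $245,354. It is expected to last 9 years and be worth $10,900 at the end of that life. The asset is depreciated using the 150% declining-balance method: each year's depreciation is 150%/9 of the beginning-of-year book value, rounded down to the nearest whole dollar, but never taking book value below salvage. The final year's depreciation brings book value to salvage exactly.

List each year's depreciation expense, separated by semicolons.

Depreciable base = $245,354 − $10,900 = $234,454.
Year 1: ⌊$245,354 × 150%/9⌋ = $40,892. Book value $204,462.
Year 2: ⌊$204,462 × 150%/9⌋ = $34,077. Book value $170,385.
Year 3: ⌊$170,385 × 150%/9⌋ = $28,397. Book value $141,988.
Year 4: ⌊$141,988 × 150%/9⌋ = $23,664. Book value $118,324.
Year 5: ⌊$118,324 × 150%/9⌋ = $19,720. Book value $98,604.
Year 6: ⌊$98,604 × 150%/9⌋ = $16,434. Book value $82,170.
Year 7: ⌊$82,170 × 150%/9⌋ = $13,695. Book value $68,475.
Year 8: ⌊$68,475 × 150%/9⌋ = $11,412. Book value $57,063.
Year 9 (final): $57,063 − $10,900 = $46,163. Book value $10,900.

$40,892; $34,077; $28,397; $23,664; $19,720; $16,434; $13,695; $11,412; $46,163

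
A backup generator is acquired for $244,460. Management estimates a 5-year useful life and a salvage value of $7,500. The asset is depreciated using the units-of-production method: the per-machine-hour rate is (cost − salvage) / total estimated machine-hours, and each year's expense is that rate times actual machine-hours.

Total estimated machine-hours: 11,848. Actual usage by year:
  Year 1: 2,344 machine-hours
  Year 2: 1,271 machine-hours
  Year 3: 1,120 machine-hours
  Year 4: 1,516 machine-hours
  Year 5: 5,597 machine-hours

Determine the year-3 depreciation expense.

Depreciable base = $244,460 − $7,500 = $236,960.
Rate = $236,960 / 11,848 machine-hours = $20 per machine-hour.
Year 1: 2,344 × $20 = $46,880. Book value $197,580.
Year 2: 1,271 × $20 = $25,420. Book value $172,160.
Year 3: 1,120 × $20 = $22,400. Book value $149,760.

$22,400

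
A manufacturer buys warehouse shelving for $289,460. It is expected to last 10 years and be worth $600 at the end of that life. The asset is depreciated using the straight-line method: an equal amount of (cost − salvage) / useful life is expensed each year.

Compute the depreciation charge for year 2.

Depreciable base = $289,460 − $600 = $288,860.
Annual expense = $288,860 / 10 = $28,886.

$28,886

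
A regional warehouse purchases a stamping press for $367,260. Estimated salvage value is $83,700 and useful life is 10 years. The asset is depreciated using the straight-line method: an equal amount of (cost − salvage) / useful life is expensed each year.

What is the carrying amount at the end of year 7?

$168,768

Depreciable base = $367,260 − $83,700 = $283,560.
Annual expense = $283,560 / 10 = $28,356.
End of year 1: book value $338,904.
End of year 2: book value $310,548.
End of year 3: book value $282,192.
End of year 4: book value $253,836.
End of year 5: book value $225,480.
End of year 6: book value $197,124.
End of year 7: book value $168,768.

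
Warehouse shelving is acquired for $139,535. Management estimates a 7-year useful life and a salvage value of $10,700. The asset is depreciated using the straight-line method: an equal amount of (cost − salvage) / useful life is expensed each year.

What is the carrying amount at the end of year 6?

Depreciable base = $139,535 − $10,700 = $128,835.
Annual expense = $128,835 / 7 = $18,405.
End of year 1: book value $121,130.
End of year 2: book value $102,725.
End of year 3: book value $84,320.
End of year 4: book value $65,915.
End of year 5: book value $47,510.
End of year 6: book value $29,105.

$29,105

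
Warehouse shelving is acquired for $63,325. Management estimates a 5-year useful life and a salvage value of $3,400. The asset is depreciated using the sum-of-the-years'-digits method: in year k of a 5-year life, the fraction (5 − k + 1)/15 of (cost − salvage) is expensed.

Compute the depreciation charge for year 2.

Depreciable base = $63,325 − $3,400 = $59,925.
Sum of the years' digits = 5+4+3+2+1 = 15.
Year 1: $59,925 × 5/15 = $19,975. Book value $43,350.
Year 2: $59,925 × 4/15 = $15,980. Book value $27,370.

$15,980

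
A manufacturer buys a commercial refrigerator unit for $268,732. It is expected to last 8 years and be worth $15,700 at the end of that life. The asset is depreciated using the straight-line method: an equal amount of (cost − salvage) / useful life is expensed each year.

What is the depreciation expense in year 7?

Depreciable base = $268,732 − $15,700 = $253,032.
Annual expense = $253,032 / 8 = $31,629.

$31,629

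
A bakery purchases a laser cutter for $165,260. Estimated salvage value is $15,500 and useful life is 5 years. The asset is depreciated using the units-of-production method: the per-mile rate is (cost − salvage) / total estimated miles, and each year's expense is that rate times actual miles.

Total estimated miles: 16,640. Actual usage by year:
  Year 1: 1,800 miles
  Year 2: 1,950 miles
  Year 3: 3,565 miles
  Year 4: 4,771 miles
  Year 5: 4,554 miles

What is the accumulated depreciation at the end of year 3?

Depreciable base = $165,260 − $15,500 = $149,760.
Rate = $149,760 / 16,640 miles = $9 per mile.
Year 1: 1,800 × $9 = $16,200. Book value $149,060.
Year 2: 1,950 × $9 = $17,550. Book value $131,510.
Year 3: 3,565 × $9 = $32,085. Book value $99,425.
Accumulated through year 3 = $165,260 − $99,425 = $65,835.

$65,835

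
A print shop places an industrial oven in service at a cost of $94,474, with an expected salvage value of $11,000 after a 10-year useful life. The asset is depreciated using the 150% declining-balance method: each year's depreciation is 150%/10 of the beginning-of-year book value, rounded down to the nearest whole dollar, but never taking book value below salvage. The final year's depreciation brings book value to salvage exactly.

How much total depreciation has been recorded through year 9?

$72,590

Depreciable base = $94,474 − $11,000 = $83,474.
Year 1: ⌊$94,474 × 150%/10⌋ = $14,171. Book value $80,303.
Year 2: ⌊$80,303 × 150%/10⌋ = $12,045. Book value $68,258.
Year 3: ⌊$68,258 × 150%/10⌋ = $10,238. Book value $58,020.
Year 4: ⌊$58,020 × 150%/10⌋ = $8,703. Book value $49,317.
Year 5: ⌊$49,317 × 150%/10⌋ = $7,397. Book value $41,920.
Year 6: ⌊$41,920 × 150%/10⌋ = $6,288. Book value $35,632.
Year 7: ⌊$35,632 × 150%/10⌋ = $5,344. Book value $30,288.
Year 8: ⌊$30,288 × 150%/10⌋ = $4,543. Book value $25,745.
Year 9: ⌊$25,745 × 150%/10⌋ = $3,861. Book value $21,884.
Accumulated through year 9 = $94,474 − $21,884 = $72,590.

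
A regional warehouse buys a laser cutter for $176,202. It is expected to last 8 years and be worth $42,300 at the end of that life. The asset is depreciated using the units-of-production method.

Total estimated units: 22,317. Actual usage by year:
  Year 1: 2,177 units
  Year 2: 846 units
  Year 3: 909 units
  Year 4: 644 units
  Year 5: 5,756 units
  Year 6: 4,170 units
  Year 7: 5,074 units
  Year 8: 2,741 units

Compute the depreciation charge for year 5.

$34,536

Depreciable base = $176,202 − $42,300 = $133,902.
Rate = $133,902 / 22,317 units = $6 per unit.
Year 1: 2,177 × $6 = $13,062. Book value $163,140.
Year 2: 846 × $6 = $5,076. Book value $158,064.
Year 3: 909 × $6 = $5,454. Book value $152,610.
Year 4: 644 × $6 = $3,864. Book value $148,746.
Year 5: 5,756 × $6 = $34,536. Book value $114,210.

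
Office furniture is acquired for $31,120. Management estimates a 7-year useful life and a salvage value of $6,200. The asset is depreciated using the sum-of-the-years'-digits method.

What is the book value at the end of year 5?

Depreciable base = $31,120 − $6,200 = $24,920.
Sum of the years' digits = 7+6+5+4+3+2+1 = 28.
Year 1: $24,920 × 7/28 = $6,230. Book value $24,890.
Year 2: $24,920 × 6/28 = $5,340. Book value $19,550.
Year 3: $24,920 × 5/28 = $4,450. Book value $15,100.
Year 4: $24,920 × 4/28 = $3,560. Book value $11,540.
Year 5: $24,920 × 3/28 = $2,670. Book value $8,870.

$8,870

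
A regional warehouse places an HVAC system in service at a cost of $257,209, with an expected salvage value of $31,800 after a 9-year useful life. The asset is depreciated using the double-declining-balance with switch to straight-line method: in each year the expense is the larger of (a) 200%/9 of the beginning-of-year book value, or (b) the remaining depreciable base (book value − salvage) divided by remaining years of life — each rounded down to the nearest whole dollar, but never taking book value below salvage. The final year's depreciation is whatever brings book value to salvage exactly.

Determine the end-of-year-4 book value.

$94,127

Depreciable base = $257,209 − $31,800 = $225,409.
Year 1: DB = ⌊$257,209 × 200%/9⌋ = $57,157; SL = ⌊$225,409/9⌋ = $25,045 → take DB $57,157. Book value $200,052.
Year 2: DB = ⌊$200,052 × 200%/9⌋ = $44,456; SL = ⌊$168,252/8⌋ = $21,031 → take DB $44,456. Book value $155,596.
Year 3: DB = ⌊$155,596 × 200%/9⌋ = $34,576; SL = ⌊$123,796/7⌋ = $17,685 → take DB $34,576. Book value $121,020.
Year 4: DB = ⌊$121,020 × 200%/9⌋ = $26,893; SL = ⌊$89,220/6⌋ = $14,870 → take DB $26,893. Book value $94,127.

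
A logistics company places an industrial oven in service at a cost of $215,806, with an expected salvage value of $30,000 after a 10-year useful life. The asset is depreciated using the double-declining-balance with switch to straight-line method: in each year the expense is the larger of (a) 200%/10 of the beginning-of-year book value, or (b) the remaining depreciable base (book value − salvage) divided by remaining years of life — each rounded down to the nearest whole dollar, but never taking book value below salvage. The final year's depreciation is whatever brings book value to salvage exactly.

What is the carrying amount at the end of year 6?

$56,573

Depreciable base = $215,806 − $30,000 = $185,806.
Year 1: DB = ⌊$215,806 × 200%/10⌋ = $43,161; SL = ⌊$185,806/10⌋ = $18,580 → take DB $43,161. Book value $172,645.
Year 2: DB = ⌊$172,645 × 200%/10⌋ = $34,529; SL = ⌊$142,645/9⌋ = $15,849 → take DB $34,529. Book value $138,116.
Year 3: DB = ⌊$138,116 × 200%/10⌋ = $27,623; SL = ⌊$108,116/8⌋ = $13,514 → take DB $27,623. Book value $110,493.
Year 4: DB = ⌊$110,493 × 200%/10⌋ = $22,098; SL = ⌊$80,493/7⌋ = $11,499 → take DB $22,098. Book value $88,395.
Year 5: DB = ⌊$88,395 × 200%/10⌋ = $17,679; SL = ⌊$58,395/6⌋ = $9,732 → take DB $17,679. Book value $70,716.
Year 6: DB = ⌊$70,716 × 200%/10⌋ = $14,143; SL = ⌊$40,716/5⌋ = $8,143 → take DB $14,143. Book value $56,573.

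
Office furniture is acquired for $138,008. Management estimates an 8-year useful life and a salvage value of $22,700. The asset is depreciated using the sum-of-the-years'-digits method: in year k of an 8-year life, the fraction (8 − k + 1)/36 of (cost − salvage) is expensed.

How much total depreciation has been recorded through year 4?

$83,278

Depreciable base = $138,008 − $22,700 = $115,308.
Sum of the years' digits = 8+7+6+5+4+3+2+1 = 36.
Year 1: $115,308 × 8/36 = $25,624. Book value $112,384.
Year 2: $115,308 × 7/36 = $22,421. Book value $89,963.
Year 3: $115,308 × 6/36 = $19,218. Book value $70,745.
Year 4: $115,308 × 5/36 = $16,015. Book value $54,730.
Accumulated through year 4 = $138,008 − $54,730 = $83,278.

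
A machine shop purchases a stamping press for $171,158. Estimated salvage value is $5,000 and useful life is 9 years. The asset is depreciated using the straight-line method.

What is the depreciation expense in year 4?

$18,462

Depreciable base = $171,158 − $5,000 = $166,158.
Annual expense = $166,158 / 9 = $18,462.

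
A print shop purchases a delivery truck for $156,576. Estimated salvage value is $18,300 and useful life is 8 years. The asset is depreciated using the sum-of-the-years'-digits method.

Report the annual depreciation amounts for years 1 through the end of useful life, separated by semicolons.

Depreciable base = $156,576 − $18,300 = $138,276.
Sum of the years' digits = 8+7+6+5+4+3+2+1 = 36.
Year 1: $138,276 × 8/36 = $30,728. Book value $125,848.
Year 2: $138,276 × 7/36 = $26,887. Book value $98,961.
Year 3: $138,276 × 6/36 = $23,046. Book value $75,915.
Year 4: $138,276 × 5/36 = $19,205. Book value $56,710.
Year 5: $138,276 × 4/36 = $15,364. Book value $41,346.
Year 6: $138,276 × 3/36 = $11,523. Book value $29,823.
Year 7: $138,276 × 2/36 = $7,682. Book value $22,141.
Year 8: $138,276 × 1/36 = $3,841. Book value $18,300.

$30,728; $26,887; $23,046; $19,205; $15,364; $11,523; $7,682; $3,841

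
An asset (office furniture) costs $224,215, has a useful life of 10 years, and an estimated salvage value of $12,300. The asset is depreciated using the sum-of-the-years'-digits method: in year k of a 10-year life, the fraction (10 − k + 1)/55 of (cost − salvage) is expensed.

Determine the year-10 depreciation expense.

Depreciable base = $224,215 − $12,300 = $211,915.
Sum of the years' digits = 10+9+8+7+6+5+4+3+2+1 = 55.
Year 1: $211,915 × 10/55 = $38,530. Book value $185,685.
Year 2: $211,915 × 9/55 = $34,677. Book value $151,008.
Year 3: $211,915 × 8/55 = $30,824. Book value $120,184.
Year 4: $211,915 × 7/55 = $26,971. Book value $93,213.
Year 5: $211,915 × 6/55 = $23,118. Book value $70,095.
Year 6: $211,915 × 5/55 = $19,265. Book value $50,830.
Year 7: $211,915 × 4/55 = $15,412. Book value $35,418.
Year 8: $211,915 × 3/55 = $11,559. Book value $23,859.
Year 9: $211,915 × 2/55 = $7,706. Book value $16,153.
Year 10: $211,915 × 1/55 = $3,853. Book value $12,300.

$3,853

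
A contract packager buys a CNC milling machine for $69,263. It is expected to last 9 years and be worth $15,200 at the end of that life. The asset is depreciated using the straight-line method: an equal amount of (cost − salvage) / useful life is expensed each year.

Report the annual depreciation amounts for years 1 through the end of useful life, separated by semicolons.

$6,007; $6,007; $6,007; $6,007; $6,007; $6,007; $6,007; $6,007; $6,007

Depreciable base = $69,263 − $15,200 = $54,063.
Annual expense = $54,063 / 9 = $6,007.
End of year 1: book value $63,256.
End of year 2: book value $57,249.
End of year 3: book value $51,242.
End of year 4: book value $45,235.
End of year 5: book value $39,228.
End of year 6: book value $33,221.
End of year 7: book value $27,214.
End of year 8: book value $21,207.
End of year 9: book value $15,200.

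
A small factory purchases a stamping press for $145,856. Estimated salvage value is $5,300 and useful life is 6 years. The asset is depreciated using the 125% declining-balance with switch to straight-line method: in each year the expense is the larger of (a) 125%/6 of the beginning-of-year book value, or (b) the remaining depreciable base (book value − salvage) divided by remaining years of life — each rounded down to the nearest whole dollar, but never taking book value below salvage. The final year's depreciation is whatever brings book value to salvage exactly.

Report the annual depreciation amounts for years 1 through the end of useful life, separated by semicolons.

$30,386; $24,056; $21,528; $21,528; $21,529; $21,529

Depreciable base = $145,856 − $5,300 = $140,556.
Year 1: DB = ⌊$145,856 × 125%/6⌋ = $30,386; SL = ⌊$140,556/6⌋ = $23,426 → take DB $30,386. Book value $115,470.
Year 2: DB = ⌊$115,470 × 125%/6⌋ = $24,056; SL = ⌊$110,170/5⌋ = $22,034 → take DB $24,056. Book value $91,414.
Year 3: DB = ⌊$91,414 × 125%/6⌋ = $19,044; SL = ⌊$86,114/4⌋ = $21,528 → take SL $21,528. Book value $69,886.
Year 4: DB = ⌊$69,886 × 125%/6⌋ = $14,559; SL = ⌊$64,586/3⌋ = $21,528 → take SL $21,528. Book value $48,358.
Year 5: DB = ⌊$48,358 × 125%/6⌋ = $10,074; SL = ⌊$43,058/2⌋ = $21,529 → take SL $21,529. Book value $26,829.
Year 6 (final): $26,829 − $5,300 = $21,529. Book value $5,300.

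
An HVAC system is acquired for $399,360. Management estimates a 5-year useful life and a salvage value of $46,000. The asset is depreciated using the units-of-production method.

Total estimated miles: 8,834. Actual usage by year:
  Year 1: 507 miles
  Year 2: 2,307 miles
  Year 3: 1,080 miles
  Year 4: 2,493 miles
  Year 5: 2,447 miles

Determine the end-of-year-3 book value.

Depreciable base = $399,360 − $46,000 = $353,360.
Rate = $353,360 / 8,834 miles = $40 per mile.
Year 1: 507 × $40 = $20,280. Book value $379,080.
Year 2: 2,307 × $40 = $92,280. Book value $286,800.
Year 3: 1,080 × $40 = $43,200. Book value $243,600.

$243,600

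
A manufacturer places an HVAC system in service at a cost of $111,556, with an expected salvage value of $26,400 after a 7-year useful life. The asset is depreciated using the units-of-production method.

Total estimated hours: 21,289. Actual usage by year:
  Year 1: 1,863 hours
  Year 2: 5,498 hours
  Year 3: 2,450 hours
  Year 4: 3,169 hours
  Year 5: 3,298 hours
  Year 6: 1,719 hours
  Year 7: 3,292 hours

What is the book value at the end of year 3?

Depreciable base = $111,556 − $26,400 = $85,156.
Rate = $85,156 / 21,289 hours = $4 per hour.
Year 1: 1,863 × $4 = $7,452. Book value $104,104.
Year 2: 5,498 × $4 = $21,992. Book value $82,112.
Year 3: 2,450 × $4 = $9,800. Book value $72,312.

$72,312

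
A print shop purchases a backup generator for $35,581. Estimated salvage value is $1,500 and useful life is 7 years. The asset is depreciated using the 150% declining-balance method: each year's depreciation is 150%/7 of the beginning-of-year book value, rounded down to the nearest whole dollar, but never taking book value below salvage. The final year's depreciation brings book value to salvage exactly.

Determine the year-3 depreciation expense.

$4,707

Depreciable base = $35,581 − $1,500 = $34,081.
Year 1: ⌊$35,581 × 150%/7⌋ = $7,624. Book value $27,957.
Year 2: ⌊$27,957 × 150%/7⌋ = $5,990. Book value $21,967.
Year 3: ⌊$21,967 × 150%/7⌋ = $4,707. Book value $17,260.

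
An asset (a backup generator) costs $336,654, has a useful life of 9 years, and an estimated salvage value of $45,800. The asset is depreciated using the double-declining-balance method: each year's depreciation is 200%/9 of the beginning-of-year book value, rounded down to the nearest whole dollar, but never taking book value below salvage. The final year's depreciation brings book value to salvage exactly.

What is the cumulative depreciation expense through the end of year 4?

Depreciable base = $336,654 − $45,800 = $290,854.
Year 1: ⌊$336,654 × 200%/9⌋ = $74,812. Book value $261,842.
Year 2: ⌊$261,842 × 200%/9⌋ = $58,187. Book value $203,655.
Year 3: ⌊$203,655 × 200%/9⌋ = $45,256. Book value $158,399.
Year 4: ⌊$158,399 × 200%/9⌋ = $35,199. Book value $123,200.
Accumulated through year 4 = $336,654 − $123,200 = $213,454.

$213,454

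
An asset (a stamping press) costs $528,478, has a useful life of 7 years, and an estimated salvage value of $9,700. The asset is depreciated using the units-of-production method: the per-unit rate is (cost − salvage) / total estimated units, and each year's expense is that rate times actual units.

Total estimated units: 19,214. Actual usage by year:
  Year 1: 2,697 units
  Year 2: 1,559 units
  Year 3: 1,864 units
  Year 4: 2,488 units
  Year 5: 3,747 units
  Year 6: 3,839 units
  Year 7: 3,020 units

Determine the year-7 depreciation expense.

$81,540

Depreciable base = $528,478 − $9,700 = $518,778.
Rate = $518,778 / 19,214 units = $27 per unit.
Year 1: 2,697 × $27 = $72,819. Book value $455,659.
Year 2: 1,559 × $27 = $42,093. Book value $413,566.
Year 3: 1,864 × $27 = $50,328. Book value $363,238.
Year 4: 2,488 × $27 = $67,176. Book value $296,062.
Year 5: 3,747 × $27 = $101,169. Book value $194,893.
Year 6: 3,839 × $27 = $103,653. Book value $91,240.
Year 7: 3,020 × $27 = $81,540. Book value $9,700.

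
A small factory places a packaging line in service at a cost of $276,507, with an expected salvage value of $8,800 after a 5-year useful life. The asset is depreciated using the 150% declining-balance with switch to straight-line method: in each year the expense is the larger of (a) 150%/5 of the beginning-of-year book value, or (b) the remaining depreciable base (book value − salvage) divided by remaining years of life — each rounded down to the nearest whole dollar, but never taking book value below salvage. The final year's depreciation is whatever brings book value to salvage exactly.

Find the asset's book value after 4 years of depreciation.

Depreciable base = $276,507 − $8,800 = $267,707.
Year 1: DB = ⌊$276,507 × 150%/5⌋ = $82,952; SL = ⌊$267,707/5⌋ = $53,541 → take DB $82,952. Book value $193,555.
Year 2: DB = ⌊$193,555 × 150%/5⌋ = $58,066; SL = ⌊$184,755/4⌋ = $46,188 → take DB $58,066. Book value $135,489.
Year 3: DB = ⌊$135,489 × 150%/5⌋ = $40,646; SL = ⌊$126,689/3⌋ = $42,229 → take SL $42,229. Book value $93,260.
Year 4: DB = ⌊$93,260 × 150%/5⌋ = $27,978; SL = ⌊$84,460/2⌋ = $42,230 → take SL $42,230. Book value $51,030.

$51,030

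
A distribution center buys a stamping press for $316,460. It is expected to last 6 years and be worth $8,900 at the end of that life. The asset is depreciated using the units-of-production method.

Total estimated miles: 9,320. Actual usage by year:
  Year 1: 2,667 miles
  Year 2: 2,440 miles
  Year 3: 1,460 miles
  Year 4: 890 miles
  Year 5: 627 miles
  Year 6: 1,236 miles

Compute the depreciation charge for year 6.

$40,788

Depreciable base = $316,460 − $8,900 = $307,560.
Rate = $307,560 / 9,320 miles = $33 per mile.
Year 1: 2,667 × $33 = $88,011. Book value $228,449.
Year 2: 2,440 × $33 = $80,520. Book value $147,929.
Year 3: 1,460 × $33 = $48,180. Book value $99,749.
Year 4: 890 × $33 = $29,370. Book value $70,379.
Year 5: 627 × $33 = $20,691. Book value $49,688.
Year 6: 1,236 × $33 = $40,788. Book value $8,900.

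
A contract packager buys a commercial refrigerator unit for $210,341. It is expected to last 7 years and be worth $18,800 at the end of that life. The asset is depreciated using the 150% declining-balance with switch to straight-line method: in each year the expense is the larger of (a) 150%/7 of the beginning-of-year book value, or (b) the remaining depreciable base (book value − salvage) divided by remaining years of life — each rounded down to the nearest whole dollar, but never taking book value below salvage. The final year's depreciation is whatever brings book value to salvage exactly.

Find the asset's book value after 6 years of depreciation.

Depreciable base = $210,341 − $18,800 = $191,541.
Year 1: DB = ⌊$210,341 × 150%/7⌋ = $45,073; SL = ⌊$191,541/7⌋ = $27,363 → take DB $45,073. Book value $165,268.
Year 2: DB = ⌊$165,268 × 150%/7⌋ = $35,414; SL = ⌊$146,468/6⌋ = $24,411 → take DB $35,414. Book value $129,854.
Year 3: DB = ⌊$129,854 × 150%/7⌋ = $27,825; SL = ⌊$111,054/5⌋ = $22,210 → take DB $27,825. Book value $102,029.
Year 4: DB = ⌊$102,029 × 150%/7⌋ = $21,863; SL = ⌊$83,229/4⌋ = $20,807 → take DB $21,863. Book value $80,166.
Year 5: DB = ⌊$80,166 × 150%/7⌋ = $17,178; SL = ⌊$61,366/3⌋ = $20,455 → take SL $20,455. Book value $59,711.
Year 6: DB = ⌊$59,711 × 150%/7⌋ = $12,795; SL = ⌊$40,911/2⌋ = $20,455 → take SL $20,455. Book value $39,256.

$39,256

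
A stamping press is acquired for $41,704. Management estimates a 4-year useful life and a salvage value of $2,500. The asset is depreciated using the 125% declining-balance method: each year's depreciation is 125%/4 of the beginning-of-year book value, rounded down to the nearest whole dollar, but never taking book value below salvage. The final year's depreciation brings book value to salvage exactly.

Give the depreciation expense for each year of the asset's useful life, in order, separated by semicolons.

Depreciable base = $41,704 − $2,500 = $39,204.
Year 1: ⌊$41,704 × 125%/4⌋ = $13,032. Book value $28,672.
Year 2: ⌊$28,672 × 125%/4⌋ = $8,960. Book value $19,712.
Year 3: ⌊$19,712 × 125%/4⌋ = $6,160. Book value $13,552.
Year 4 (final): $13,552 − $2,500 = $11,052. Book value $2,500.

$13,032; $8,960; $6,160; $11,052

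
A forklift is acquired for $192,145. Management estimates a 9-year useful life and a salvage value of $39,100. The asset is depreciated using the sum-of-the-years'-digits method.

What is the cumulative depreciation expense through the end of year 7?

Depreciable base = $192,145 − $39,100 = $153,045.
Sum of the years' digits = 9+8+7+6+5+4+3+2+1 = 45.
Year 1: $153,045 × 9/45 = $30,609. Book value $161,536.
Year 2: $153,045 × 8/45 = $27,208. Book value $134,328.
Year 3: $153,045 × 7/45 = $23,807. Book value $110,521.
Year 4: $153,045 × 6/45 = $20,406. Book value $90,115.
Year 5: $153,045 × 5/45 = $17,005. Book value $73,110.
Year 6: $153,045 × 4/45 = $13,604. Book value $59,506.
Year 7: $153,045 × 3/45 = $10,203. Book value $49,303.
Accumulated through year 7 = $192,145 − $49,303 = $142,842.

$142,842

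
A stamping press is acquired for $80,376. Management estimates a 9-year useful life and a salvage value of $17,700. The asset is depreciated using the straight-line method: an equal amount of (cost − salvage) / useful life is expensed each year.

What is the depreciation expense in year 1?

Depreciable base = $80,376 − $17,700 = $62,676.
Annual expense = $62,676 / 9 = $6,964.

$6,964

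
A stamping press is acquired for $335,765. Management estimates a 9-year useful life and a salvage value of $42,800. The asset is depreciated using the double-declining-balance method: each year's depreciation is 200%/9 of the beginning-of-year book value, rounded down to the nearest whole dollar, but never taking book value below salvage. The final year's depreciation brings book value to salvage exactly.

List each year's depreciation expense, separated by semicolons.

Depreciable base = $335,765 − $42,800 = $292,965.
Year 1: ⌊$335,765 × 200%/9⌋ = $74,614. Book value $261,151.
Year 2: ⌊$261,151 × 200%/9⌋ = $58,033. Book value $203,118.
Year 3: ⌊$203,118 × 200%/9⌋ = $45,137. Book value $157,981.
Year 4: ⌊$157,981 × 200%/9⌋ = $35,106. Book value $122,875.
Year 5: ⌊$122,875 × 200%/9⌋ = $27,305. Book value $95,570.
Year 6: ⌊$95,570 × 200%/9⌋ = $21,237. Book value $74,333.
Year 7: ⌊$74,333 × 200%/9⌋ = $16,518. Book value $57,815.
Year 8: ⌊$57,815 × 200%/9⌋ = $12,847. Book value $44,968.
Year 9 (final): $44,968 − $42,800 = $2,168. Book value $42,800.

$74,614; $58,033; $45,137; $35,106; $27,305; $21,237; $16,518; $12,847; $2,168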